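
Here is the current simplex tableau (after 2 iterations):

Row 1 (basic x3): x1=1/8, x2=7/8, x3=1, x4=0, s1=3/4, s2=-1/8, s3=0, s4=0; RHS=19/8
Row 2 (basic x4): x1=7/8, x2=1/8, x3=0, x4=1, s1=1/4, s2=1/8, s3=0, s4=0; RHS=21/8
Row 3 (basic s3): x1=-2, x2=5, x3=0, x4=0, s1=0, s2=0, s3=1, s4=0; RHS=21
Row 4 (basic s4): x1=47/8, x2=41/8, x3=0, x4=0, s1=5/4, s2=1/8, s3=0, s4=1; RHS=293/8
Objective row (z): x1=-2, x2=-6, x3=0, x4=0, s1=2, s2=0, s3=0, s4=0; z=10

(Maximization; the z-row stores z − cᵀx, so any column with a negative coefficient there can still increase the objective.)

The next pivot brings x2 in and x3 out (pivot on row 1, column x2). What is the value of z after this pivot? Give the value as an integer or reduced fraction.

Minimum ratio for x2: (19/8)/(7/8) = 19/7.
z changes by −(z-row coeff of x2)·ratio = −(-6)·(19/7) = 114/7.
New z = 10 + (114/7) = 184/7.

184/7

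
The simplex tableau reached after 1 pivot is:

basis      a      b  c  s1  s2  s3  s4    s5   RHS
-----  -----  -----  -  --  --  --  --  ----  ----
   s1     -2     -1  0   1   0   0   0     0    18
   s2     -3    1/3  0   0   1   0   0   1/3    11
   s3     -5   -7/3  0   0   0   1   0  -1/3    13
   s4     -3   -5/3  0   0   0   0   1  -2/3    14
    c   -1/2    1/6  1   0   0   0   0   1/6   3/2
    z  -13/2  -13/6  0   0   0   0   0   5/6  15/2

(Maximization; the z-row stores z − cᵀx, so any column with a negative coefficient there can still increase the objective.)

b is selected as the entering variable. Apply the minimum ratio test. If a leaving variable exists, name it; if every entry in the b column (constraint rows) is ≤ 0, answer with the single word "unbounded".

c

Ratios: row 1 (s1): entry -1 ≤ 0, skip; row 2 (s2): 11/(1/3) = 33; row 3 (s3): entry -7/3 ≤ 0, skip; row 4 (s4): entry -5/3 ≤ 0, skip; row 5 (c): (3/2)/(1/6) = 9.
Minimum ratio is in the c row, so c leaves.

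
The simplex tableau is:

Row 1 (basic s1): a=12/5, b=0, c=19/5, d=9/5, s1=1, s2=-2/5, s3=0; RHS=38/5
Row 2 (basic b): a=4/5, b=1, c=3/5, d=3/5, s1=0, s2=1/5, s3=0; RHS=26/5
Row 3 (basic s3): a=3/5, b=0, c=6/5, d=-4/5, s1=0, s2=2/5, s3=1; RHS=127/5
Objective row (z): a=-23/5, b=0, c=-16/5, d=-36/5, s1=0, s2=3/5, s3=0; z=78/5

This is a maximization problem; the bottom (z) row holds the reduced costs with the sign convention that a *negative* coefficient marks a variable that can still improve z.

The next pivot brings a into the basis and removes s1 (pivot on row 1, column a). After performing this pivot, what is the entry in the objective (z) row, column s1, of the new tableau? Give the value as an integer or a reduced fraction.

23/12

Pivot element is row 1, column a: 12/5.
Normalize row 1: new (row 1, s1) = 1/(12/5) = 5/12.
z-row ← z-row − (-23/5)·(new row 1): 0 − (-23/5)·(5/12) = 23/12.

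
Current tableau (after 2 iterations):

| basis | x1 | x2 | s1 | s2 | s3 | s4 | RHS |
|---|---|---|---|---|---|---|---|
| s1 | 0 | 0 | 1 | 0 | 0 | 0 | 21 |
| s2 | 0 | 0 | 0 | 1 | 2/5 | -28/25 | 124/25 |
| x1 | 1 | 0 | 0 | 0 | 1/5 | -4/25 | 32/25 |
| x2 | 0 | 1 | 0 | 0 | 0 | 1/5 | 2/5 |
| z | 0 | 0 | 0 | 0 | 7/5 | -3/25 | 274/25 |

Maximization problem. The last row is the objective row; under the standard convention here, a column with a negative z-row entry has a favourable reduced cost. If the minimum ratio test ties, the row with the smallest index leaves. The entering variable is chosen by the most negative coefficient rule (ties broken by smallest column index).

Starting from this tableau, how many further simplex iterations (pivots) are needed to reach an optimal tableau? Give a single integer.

pivot: s4 in, x2 out → z = 56/5
No improving column remains; optimal.

1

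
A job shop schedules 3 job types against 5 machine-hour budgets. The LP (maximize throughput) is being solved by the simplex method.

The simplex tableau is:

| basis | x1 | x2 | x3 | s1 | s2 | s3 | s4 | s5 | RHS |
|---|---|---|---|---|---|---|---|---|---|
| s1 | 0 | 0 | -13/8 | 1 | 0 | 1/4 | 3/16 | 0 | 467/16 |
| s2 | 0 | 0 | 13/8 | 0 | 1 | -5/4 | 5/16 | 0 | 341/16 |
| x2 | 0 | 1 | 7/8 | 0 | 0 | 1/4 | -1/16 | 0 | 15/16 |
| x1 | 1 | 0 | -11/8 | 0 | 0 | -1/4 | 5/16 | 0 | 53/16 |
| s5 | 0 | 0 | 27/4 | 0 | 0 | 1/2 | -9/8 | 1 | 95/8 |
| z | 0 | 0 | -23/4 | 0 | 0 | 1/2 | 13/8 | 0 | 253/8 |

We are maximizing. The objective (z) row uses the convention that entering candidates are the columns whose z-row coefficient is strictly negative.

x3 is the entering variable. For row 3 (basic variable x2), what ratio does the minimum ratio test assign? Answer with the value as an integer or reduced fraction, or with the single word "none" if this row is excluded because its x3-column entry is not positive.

Ratio = RHS / (x3 entry) = (15/16) / (7/8) = 15/14.

15/14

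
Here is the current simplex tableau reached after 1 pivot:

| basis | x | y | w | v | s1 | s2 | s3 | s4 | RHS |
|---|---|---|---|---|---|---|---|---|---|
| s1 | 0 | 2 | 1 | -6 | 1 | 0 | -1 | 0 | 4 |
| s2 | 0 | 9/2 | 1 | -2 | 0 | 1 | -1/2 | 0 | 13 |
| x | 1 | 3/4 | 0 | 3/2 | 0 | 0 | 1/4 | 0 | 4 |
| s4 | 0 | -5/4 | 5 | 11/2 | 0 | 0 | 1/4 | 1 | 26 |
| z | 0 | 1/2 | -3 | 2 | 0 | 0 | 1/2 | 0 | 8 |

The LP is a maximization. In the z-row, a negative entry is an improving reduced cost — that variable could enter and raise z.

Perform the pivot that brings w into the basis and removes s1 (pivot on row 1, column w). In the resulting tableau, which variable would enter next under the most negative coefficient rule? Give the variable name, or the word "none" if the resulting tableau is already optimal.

v

Pivot element 1. New z-row = old z-row − (-3)·(row 1/1).
Updated z-row coefficients: x: 0, y: 13/2, w: 0, v: -16, s1: 3, s2: 0, s3: -5/2, s4: 0.
The most negative is -16 in column v, so v would enter next.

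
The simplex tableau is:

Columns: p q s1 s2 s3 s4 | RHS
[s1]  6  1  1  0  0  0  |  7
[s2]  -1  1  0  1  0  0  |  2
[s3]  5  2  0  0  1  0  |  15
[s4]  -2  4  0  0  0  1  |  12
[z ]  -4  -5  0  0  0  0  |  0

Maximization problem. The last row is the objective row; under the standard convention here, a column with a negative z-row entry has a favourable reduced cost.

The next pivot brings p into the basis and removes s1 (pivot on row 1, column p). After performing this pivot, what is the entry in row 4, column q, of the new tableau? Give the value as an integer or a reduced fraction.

Pivot element is row 1, column p: 6.
Normalize row 1: new (row 1, q) = 1/6 = 1/6.
row 4 ← row 4 − (-2)·(new row 1): 4 − (-2)·(1/6) = 13/3.

13/3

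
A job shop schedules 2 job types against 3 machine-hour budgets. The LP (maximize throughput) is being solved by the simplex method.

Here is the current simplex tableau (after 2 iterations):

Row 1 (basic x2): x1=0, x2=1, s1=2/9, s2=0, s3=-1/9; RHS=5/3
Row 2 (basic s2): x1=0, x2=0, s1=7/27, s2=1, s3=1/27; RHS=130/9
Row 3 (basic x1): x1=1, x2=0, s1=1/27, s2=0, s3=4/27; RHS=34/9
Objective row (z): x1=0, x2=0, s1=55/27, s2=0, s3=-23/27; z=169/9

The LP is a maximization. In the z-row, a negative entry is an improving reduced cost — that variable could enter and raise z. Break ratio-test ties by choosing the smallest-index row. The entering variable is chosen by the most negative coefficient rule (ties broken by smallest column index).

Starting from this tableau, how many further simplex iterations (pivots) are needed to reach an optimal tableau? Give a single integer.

pivot: s3 in, x1 out → z = 81/2
No improving column remains; optimal.

1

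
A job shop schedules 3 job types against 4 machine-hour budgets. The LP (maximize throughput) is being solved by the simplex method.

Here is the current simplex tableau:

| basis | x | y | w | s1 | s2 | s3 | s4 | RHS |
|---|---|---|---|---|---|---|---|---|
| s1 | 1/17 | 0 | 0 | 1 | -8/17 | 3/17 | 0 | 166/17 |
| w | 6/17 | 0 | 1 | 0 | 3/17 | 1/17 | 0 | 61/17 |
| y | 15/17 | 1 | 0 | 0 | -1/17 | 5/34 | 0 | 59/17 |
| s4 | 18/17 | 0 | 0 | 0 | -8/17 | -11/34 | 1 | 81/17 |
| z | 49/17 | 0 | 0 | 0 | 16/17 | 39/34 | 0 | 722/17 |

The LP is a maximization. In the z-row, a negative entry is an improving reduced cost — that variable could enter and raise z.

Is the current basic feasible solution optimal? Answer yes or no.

No objective-row coefficient is strictly negative, so no entering variable exists; the tableau is optimal.

yes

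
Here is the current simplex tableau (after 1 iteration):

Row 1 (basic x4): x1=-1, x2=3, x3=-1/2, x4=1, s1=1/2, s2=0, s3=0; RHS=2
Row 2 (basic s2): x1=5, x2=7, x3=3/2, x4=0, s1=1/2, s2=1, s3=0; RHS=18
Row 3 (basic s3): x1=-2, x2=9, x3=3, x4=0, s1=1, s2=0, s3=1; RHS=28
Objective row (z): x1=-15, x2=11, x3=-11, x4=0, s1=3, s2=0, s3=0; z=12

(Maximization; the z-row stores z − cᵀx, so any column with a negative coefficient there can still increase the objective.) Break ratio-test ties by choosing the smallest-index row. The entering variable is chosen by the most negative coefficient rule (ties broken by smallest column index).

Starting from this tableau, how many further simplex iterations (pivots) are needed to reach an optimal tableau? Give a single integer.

pivot: x1 in, s2 out → z = 66
pivot: x3 in, s3 out → z = 1166/9
No improving column remains; optimal.

2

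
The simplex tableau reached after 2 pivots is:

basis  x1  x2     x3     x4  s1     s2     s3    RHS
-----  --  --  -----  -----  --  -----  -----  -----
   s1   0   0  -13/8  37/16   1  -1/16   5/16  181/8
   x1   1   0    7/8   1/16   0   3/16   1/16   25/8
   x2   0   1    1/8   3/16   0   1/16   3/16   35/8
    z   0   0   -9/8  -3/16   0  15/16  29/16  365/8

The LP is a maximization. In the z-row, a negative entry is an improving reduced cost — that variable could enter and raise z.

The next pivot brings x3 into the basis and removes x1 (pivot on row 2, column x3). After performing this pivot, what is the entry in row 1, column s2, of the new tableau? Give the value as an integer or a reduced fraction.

Pivot element is row 2, column x3: 7/8.
Normalize row 2: new (row 2, s2) = (3/16)/(7/8) = 3/14.
row 1 ← row 1 − (-13/8)·(new row 2): -1/16 − (-13/8)·(3/14) = 2/7.

2/7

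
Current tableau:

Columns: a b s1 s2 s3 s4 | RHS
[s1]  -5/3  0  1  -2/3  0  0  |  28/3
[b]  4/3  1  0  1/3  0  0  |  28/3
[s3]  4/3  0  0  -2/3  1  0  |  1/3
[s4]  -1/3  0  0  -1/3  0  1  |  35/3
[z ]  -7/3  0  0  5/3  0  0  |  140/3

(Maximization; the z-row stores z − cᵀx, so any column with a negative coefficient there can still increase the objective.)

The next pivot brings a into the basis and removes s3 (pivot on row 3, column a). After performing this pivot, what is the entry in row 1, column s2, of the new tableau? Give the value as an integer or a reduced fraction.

-3/2

Pivot element is row 3, column a: 4/3.
Normalize row 3: new (row 3, s2) = (-2/3)/(4/3) = -1/2.
row 1 ← row 1 − (-5/3)·(new row 3): -2/3 − (-5/3)·(-1/2) = -3/2.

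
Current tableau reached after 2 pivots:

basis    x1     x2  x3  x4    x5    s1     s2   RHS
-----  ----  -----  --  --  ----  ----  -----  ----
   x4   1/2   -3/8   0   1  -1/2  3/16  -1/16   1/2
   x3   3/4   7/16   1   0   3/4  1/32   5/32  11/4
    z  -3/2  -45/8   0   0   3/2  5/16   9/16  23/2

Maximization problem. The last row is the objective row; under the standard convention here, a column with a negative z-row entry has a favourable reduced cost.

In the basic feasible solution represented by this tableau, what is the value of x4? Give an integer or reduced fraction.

1/2

x4 is basic (row 1); its value is the RHS of that row: 1/2.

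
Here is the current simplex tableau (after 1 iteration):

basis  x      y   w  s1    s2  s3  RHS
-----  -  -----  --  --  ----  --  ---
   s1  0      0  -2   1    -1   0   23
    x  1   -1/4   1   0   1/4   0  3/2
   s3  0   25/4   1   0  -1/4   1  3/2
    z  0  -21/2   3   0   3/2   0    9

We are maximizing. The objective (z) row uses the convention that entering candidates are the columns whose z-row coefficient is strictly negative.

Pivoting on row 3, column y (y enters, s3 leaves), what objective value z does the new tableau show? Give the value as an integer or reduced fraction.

288/25

Minimum ratio for y: (3/2)/(25/4) = 6/25.
z changes by −(z-row coeff of y)·ratio = −(-21/2)·(6/25) = 63/25.
New z = 9 + (63/25) = 288/25.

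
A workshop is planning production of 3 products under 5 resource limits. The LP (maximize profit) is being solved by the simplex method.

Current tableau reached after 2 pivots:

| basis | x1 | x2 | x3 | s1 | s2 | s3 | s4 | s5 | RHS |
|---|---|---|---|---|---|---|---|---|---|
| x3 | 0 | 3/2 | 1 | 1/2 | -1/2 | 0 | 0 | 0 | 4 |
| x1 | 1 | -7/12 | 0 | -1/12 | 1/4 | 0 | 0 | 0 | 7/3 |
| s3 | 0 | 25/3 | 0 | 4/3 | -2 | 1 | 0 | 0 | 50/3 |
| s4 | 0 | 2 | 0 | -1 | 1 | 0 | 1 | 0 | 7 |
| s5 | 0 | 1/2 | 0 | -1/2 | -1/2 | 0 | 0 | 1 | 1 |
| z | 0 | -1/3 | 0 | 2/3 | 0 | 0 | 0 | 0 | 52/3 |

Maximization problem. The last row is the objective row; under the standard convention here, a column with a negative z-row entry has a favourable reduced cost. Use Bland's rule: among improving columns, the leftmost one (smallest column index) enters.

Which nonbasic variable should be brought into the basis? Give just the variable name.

x2

Objective-row coefficients: x1: 0, x2: -1/3, x3: 0, s1: 2/3, s2: 0, s3: 0, s4: 0, s5: 0.
Improving columns: x2. Bland's rule picks the smallest column index → x2.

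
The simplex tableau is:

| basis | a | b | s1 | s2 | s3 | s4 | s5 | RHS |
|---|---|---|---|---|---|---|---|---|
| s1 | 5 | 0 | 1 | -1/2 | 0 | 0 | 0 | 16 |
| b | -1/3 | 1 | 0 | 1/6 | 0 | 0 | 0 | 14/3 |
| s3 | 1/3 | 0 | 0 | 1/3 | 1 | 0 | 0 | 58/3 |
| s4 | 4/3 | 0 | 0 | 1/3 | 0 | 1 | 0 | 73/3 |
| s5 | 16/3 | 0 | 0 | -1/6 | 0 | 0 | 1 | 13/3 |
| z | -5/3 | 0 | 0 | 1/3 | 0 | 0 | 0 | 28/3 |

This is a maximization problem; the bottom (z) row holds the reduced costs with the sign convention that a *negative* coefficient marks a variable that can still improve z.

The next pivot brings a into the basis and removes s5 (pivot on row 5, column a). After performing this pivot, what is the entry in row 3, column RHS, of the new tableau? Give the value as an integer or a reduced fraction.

305/16

Pivot element is row 5, column a: 16/3.
Normalize row 5: new (row 5, RHS) = (13/3)/(16/3) = 13/16.
row 3 ← row 3 − (1/3)·(new row 5): 58/3 − (1/3)·(13/16) = 305/16.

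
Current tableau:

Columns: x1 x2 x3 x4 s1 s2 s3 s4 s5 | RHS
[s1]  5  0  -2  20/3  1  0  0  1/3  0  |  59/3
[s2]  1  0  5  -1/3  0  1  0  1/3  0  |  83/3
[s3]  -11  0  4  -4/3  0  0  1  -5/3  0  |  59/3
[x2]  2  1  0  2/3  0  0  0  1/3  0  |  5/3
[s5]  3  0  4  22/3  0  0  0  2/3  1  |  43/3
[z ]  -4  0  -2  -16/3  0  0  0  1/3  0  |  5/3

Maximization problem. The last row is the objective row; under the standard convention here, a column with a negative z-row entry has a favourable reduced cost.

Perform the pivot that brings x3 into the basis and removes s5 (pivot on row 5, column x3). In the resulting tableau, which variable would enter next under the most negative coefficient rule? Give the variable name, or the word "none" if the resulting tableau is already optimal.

Pivot element 4. New z-row = old z-row − (-2)·(row 5/4).
Updated z-row coefficients: x1: -5/2, x2: 0, x3: 0, x4: -5/3, s1: 0, s2: 0, s3: 0, s4: 2/3, s5: 1/2.
The most negative is -5/2 in column x1, so x1 would enter next.

x1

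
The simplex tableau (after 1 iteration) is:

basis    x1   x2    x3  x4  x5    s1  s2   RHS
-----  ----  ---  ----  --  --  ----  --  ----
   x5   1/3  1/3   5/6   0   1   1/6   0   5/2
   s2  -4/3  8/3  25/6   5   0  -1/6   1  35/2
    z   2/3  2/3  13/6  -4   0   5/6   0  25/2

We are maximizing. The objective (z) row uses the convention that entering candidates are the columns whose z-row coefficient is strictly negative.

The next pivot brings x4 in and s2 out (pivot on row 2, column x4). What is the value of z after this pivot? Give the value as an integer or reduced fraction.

53/2

Minimum ratio for x4: (35/2)/5 = 7/2.
z changes by −(z-row coeff of x4)·ratio = −(-4)·(7/2) = 14.
New z = 25/2 + 14 = 53/2.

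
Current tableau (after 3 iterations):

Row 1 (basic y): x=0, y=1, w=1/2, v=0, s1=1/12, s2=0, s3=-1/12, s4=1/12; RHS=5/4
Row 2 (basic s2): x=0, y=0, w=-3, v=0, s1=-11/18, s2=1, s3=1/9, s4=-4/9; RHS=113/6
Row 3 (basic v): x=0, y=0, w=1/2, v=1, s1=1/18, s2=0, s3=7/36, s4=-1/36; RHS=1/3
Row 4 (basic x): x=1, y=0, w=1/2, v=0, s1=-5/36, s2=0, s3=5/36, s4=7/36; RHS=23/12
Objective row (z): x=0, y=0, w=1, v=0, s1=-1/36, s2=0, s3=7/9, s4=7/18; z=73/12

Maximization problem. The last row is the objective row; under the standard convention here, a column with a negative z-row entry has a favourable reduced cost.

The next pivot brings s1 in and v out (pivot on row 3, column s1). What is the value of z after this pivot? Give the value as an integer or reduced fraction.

25/4

Minimum ratio for s1: (1/3)/(1/18) = 6.
z changes by −(z-row coeff of s1)·ratio = −(-1/36)·6 = 1/6.
New z = 73/12 + (1/6) = 25/4.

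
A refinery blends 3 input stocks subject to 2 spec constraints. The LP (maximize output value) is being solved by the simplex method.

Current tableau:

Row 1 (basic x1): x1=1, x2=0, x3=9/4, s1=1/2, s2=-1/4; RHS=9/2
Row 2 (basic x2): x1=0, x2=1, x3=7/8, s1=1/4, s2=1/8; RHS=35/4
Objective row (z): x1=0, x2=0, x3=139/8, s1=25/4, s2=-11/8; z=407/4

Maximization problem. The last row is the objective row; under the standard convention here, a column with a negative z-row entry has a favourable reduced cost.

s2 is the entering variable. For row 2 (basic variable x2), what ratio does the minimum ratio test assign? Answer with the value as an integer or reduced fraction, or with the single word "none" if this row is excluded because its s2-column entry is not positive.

Ratio = RHS / (s2 entry) = (35/4) / (1/8) = 70.

70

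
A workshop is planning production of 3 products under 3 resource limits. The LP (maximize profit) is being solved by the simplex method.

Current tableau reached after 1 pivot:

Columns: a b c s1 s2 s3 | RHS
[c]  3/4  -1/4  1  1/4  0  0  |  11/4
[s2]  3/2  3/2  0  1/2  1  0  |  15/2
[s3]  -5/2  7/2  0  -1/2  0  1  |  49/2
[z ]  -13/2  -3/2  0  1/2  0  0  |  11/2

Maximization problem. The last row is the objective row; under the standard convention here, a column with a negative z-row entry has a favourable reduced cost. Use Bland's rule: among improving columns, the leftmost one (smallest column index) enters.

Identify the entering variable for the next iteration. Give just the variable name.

Objective-row coefficients: a: -13/2, b: -3/2, c: 0, s1: 1/2, s2: 0, s3: 0.
Improving columns: a, b. Bland's rule picks the smallest column index → a.

a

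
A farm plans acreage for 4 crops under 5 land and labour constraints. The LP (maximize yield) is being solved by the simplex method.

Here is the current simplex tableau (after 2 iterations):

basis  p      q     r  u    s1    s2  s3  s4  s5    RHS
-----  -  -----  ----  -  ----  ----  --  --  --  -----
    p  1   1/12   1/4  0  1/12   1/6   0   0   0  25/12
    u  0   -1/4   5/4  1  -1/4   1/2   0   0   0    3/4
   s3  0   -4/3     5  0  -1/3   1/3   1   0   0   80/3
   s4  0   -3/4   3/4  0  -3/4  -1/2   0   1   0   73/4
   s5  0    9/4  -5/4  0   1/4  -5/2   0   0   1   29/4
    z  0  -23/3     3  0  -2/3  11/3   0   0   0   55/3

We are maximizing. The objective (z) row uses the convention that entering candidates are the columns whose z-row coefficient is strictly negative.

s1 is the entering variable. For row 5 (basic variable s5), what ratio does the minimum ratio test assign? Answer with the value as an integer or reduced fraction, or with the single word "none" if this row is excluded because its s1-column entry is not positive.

Ratio = RHS / (s1 entry) = (29/4) / (1/4) = 29.

29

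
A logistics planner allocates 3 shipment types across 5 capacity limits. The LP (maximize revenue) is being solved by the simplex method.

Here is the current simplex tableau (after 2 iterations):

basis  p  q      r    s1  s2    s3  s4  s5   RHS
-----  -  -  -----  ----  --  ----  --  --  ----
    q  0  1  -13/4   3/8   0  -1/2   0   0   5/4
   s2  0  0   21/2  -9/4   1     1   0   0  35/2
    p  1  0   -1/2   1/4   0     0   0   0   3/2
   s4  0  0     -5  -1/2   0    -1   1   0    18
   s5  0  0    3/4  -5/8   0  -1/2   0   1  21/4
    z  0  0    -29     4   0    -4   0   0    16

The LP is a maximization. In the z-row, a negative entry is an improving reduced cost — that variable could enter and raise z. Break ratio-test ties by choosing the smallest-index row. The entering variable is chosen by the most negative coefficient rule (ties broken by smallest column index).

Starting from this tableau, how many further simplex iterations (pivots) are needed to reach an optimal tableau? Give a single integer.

3

pivot: r in, s2 out → z = 193/3
pivot: s1 in, p out → z = 201/2
pivot: s3 in, r out → z = 116
No improving column remains; optimal.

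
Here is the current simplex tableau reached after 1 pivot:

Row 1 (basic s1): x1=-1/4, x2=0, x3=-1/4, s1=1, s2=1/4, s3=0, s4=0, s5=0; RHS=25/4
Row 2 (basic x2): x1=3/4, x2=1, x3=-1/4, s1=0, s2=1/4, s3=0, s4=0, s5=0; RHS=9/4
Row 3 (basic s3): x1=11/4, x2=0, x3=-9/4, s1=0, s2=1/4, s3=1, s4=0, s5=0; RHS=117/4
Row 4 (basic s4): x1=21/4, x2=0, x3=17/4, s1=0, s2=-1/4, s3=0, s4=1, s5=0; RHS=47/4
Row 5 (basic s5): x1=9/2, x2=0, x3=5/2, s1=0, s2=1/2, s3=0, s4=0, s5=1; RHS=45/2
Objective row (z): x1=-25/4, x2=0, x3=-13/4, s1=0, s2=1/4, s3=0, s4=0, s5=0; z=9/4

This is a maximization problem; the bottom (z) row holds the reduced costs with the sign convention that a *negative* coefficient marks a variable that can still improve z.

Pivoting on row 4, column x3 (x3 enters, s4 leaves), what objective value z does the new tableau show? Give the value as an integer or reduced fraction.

191/17

Minimum ratio for x3: (47/4)/(17/4) = 47/17.
z changes by −(z-row coeff of x3)·ratio = −(-13/4)·(47/17) = 611/68.
New z = 9/4 + (611/68) = 191/17.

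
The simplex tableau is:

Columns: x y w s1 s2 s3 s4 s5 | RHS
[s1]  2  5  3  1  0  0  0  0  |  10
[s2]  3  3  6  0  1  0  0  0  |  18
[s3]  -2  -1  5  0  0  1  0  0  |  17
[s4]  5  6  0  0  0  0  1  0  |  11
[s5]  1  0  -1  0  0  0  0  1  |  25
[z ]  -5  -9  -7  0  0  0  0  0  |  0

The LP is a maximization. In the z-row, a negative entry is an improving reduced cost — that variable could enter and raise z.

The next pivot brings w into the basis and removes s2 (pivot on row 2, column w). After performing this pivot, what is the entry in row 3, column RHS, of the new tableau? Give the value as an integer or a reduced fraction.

2

Pivot element is row 2, column w: 6.
Normalize row 2: new (row 2, RHS) = 18/6 = 3.
row 3 ← row 3 − 5·(new row 2): 17 − 5·3 = 2.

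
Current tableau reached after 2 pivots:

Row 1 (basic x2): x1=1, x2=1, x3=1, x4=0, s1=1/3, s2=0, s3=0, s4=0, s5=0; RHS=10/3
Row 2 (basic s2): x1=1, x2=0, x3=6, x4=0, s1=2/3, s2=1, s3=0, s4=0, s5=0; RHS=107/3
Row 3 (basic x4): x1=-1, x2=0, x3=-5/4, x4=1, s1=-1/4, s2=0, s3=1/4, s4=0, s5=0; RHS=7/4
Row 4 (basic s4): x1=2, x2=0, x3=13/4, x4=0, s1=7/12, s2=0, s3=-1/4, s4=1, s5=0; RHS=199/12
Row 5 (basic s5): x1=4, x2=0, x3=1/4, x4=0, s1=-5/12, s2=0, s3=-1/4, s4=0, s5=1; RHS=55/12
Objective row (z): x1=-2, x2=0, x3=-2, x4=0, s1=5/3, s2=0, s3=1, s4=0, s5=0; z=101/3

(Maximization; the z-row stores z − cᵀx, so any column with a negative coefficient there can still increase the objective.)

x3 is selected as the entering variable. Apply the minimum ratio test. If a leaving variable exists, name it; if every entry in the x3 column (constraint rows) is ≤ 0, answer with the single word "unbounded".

x2

Ratios: row 1 (x2): (10/3)/1 = 10/3; row 2 (s2): (107/3)/6 = 107/18; row 3 (x4): entry -5/4 ≤ 0, skip; row 4 (s4): (199/12)/(13/4) = 199/39; row 5 (s5): (55/12)/(1/4) = 55/3.
Minimum ratio is in the x2 row, so x2 leaves.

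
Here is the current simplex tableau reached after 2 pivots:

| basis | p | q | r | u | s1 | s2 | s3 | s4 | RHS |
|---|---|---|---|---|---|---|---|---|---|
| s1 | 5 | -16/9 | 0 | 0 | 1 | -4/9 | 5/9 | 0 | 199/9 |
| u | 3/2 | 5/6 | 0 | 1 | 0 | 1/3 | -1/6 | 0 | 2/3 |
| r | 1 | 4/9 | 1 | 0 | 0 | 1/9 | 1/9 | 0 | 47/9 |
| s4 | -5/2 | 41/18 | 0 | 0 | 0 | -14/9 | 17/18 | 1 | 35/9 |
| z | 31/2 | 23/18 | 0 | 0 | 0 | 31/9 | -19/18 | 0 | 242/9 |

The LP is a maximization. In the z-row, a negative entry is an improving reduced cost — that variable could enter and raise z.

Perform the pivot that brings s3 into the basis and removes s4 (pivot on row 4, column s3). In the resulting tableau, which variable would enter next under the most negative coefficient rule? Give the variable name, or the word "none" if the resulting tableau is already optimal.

none

Pivot element 17/18. New z-row = old z-row − (-19/18)·(row 4/(17/18)).
Updated z-row coefficients: p: 216/17, q: 65/17, r: 0, u: 0, s1: 0, s2: 29/17, s3: 0, s4: 19/17.
No coefficient is strictly negative; the tableau after this pivot is optimal.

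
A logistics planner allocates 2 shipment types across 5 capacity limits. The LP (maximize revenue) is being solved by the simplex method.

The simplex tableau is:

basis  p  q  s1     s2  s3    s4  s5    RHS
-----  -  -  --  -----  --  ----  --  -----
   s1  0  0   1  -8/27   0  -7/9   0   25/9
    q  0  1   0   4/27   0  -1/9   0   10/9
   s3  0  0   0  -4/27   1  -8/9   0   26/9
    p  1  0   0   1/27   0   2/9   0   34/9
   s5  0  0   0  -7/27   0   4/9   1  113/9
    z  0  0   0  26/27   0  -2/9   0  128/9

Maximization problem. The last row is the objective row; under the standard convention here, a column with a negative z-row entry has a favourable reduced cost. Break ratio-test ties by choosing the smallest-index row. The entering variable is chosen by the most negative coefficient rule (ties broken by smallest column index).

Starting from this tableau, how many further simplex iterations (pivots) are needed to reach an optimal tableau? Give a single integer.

1

pivot: s4 in, p out → z = 18
No improving column remains; optimal.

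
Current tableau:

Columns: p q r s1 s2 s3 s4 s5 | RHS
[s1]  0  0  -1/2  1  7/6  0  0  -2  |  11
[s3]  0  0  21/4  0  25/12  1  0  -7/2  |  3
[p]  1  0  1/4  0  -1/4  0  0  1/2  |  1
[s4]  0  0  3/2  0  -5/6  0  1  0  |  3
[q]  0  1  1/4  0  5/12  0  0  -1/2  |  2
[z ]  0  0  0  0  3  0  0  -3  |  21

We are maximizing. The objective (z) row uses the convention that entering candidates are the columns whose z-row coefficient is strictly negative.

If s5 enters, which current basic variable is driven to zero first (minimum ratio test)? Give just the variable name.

Ratios: row 1 (s1): entry -2 ≤ 0, skip; row 2 (s3): entry -7/2 ≤ 0, skip; row 3 (p): 1/(1/2) = 2; row 4 (s4): entry 0 ≤ 0, skip; row 5 (q): entry -1/2 ≤ 0, skip.
Minimum ratio 2 is in the p row, so p leaves.

p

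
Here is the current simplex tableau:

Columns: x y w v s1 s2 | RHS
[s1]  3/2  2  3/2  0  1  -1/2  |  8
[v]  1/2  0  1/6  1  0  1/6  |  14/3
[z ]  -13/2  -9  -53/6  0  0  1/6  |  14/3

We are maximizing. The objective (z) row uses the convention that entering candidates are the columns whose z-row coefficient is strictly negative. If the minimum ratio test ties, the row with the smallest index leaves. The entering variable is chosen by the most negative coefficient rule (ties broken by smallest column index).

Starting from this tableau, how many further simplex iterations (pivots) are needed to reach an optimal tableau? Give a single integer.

pivot: y in, s1 out → z = 122/3
pivot: w in, y out → z = 466/9
pivot: s2 in, v out → z = 99
No improving column remains; optimal.

3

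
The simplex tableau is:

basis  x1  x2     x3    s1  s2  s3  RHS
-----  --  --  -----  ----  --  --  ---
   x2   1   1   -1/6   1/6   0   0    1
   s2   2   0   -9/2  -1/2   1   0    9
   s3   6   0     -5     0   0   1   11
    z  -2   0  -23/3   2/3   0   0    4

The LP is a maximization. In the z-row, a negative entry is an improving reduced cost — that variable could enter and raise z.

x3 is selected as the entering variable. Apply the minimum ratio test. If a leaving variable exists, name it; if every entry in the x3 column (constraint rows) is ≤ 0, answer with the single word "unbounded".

x3-column entries: row 1: -1/6, row 2: -9/2, row 3: -5. All ≤ 0, so x3 can increase without bound; the LP is unbounded in this direction.

unbounded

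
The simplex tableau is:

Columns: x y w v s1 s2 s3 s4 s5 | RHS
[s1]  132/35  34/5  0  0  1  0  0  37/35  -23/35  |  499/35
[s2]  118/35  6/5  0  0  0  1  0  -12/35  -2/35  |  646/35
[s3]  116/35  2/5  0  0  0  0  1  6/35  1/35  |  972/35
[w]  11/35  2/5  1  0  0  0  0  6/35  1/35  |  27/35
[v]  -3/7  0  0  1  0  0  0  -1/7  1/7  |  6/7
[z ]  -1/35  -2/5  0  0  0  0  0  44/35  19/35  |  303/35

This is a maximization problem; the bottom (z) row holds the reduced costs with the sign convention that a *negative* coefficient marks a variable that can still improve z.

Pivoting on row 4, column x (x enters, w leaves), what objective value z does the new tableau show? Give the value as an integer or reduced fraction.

Minimum ratio for x: (27/35)/(11/35) = 27/11.
z changes by −(z-row coeff of x)·ratio = −(-1/35)·(27/11) = 27/385.
New z = 303/35 + (27/385) = 96/11.

96/11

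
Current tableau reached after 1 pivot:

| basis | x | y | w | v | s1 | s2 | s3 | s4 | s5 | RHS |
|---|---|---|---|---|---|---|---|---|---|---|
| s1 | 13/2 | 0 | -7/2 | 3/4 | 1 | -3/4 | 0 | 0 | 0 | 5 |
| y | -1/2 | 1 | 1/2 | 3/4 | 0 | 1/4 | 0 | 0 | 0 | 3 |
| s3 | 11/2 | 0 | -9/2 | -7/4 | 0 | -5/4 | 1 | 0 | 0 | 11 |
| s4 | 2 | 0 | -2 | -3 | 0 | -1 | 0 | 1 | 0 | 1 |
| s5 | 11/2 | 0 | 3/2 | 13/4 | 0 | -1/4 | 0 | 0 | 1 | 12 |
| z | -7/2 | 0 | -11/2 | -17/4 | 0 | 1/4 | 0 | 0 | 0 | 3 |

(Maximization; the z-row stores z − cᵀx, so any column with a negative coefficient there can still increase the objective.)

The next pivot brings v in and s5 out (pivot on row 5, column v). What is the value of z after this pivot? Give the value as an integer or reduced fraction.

243/13

Minimum ratio for v: 12/(13/4) = 48/13.
z changes by −(z-row coeff of v)·ratio = −(-17/4)·(48/13) = 204/13.
New z = 3 + (204/13) = 243/13.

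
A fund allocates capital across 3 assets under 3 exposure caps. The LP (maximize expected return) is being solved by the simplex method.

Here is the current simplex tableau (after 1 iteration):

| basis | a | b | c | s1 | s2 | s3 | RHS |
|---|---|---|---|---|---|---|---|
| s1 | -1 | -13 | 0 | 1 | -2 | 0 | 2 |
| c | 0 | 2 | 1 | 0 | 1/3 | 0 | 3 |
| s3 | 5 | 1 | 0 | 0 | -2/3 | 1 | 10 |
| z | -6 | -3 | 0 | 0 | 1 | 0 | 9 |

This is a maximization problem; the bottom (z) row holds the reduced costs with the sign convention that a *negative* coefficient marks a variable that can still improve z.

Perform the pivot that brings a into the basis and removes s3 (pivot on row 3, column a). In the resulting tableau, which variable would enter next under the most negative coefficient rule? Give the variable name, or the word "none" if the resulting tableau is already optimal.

Pivot element 5. New z-row = old z-row − (-6)·(row 3/5).
Updated z-row coefficients: a: 0, b: -9/5, c: 0, s1: 0, s2: 1/5, s3: 6/5.
The most negative is -9/5 in column b, so b would enter next.

b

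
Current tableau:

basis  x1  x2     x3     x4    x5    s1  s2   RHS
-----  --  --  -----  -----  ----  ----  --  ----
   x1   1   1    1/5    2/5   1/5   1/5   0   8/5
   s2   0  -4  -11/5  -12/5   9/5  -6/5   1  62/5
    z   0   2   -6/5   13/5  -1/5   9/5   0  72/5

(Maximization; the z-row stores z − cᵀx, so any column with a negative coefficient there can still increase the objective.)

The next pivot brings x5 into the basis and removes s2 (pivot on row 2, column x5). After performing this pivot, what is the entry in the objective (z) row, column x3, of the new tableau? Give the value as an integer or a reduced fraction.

-13/9

Pivot element is row 2, column x5: 9/5.
Normalize row 2: new (row 2, x3) = (-11/5)/(9/5) = -11/9.
z-row ← z-row − (-1/5)·(new row 2): -6/5 − (-1/5)·(-11/9) = -13/9.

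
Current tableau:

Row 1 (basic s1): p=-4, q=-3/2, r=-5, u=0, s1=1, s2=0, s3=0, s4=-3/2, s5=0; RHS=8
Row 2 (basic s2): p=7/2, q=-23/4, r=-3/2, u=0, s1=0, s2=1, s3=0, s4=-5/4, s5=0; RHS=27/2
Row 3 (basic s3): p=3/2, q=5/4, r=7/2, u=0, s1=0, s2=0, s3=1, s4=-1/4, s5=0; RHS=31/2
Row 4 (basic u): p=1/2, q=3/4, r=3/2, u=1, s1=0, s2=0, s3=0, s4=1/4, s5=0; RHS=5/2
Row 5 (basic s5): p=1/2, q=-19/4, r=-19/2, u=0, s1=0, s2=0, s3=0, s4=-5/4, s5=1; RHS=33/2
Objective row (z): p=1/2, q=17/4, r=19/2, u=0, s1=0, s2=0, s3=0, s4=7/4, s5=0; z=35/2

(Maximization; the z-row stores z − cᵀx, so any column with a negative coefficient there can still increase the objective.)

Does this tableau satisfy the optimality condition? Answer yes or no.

No objective-row coefficient is strictly negative, so no entering variable exists; the tableau is optimal.

yes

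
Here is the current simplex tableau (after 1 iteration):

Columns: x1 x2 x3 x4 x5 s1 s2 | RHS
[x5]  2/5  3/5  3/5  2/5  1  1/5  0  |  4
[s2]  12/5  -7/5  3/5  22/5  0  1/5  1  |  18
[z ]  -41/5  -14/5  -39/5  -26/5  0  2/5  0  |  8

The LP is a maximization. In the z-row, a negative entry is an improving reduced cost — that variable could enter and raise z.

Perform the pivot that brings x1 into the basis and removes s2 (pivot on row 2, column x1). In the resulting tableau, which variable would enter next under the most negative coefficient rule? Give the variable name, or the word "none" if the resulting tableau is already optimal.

Pivot element 12/5. New z-row = old z-row − (-41/5)·(row 2/(12/5)).
Updated z-row coefficients: x1: 0, x2: -91/12, x3: -23/4, x4: 59/6, x5: 0, s1: 13/12, s2: 41/12.
The most negative is -91/12 in column x2, so x2 would enter next.

x2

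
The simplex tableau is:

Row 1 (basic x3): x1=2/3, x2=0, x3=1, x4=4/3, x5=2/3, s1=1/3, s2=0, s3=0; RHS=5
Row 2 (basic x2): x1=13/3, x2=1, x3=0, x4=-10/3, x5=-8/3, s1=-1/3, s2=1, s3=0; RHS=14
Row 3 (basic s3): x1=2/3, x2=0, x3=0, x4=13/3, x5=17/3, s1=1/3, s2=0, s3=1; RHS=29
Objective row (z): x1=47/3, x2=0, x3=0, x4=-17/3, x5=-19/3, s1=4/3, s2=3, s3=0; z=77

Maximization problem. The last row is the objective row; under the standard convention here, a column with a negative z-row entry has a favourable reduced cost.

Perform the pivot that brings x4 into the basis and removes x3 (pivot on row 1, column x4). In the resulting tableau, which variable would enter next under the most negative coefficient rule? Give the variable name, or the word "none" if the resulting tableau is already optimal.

Pivot element 4/3. New z-row = old z-row − (-17/3)·(row 1/(4/3)).
Updated z-row coefficients: x1: 37/2, x2: 0, x3: 17/4, x4: 0, x5: -7/2, s1: 11/4, s2: 3, s3: 0.
The most negative is -7/2 in column x5, so x5 would enter next.

x5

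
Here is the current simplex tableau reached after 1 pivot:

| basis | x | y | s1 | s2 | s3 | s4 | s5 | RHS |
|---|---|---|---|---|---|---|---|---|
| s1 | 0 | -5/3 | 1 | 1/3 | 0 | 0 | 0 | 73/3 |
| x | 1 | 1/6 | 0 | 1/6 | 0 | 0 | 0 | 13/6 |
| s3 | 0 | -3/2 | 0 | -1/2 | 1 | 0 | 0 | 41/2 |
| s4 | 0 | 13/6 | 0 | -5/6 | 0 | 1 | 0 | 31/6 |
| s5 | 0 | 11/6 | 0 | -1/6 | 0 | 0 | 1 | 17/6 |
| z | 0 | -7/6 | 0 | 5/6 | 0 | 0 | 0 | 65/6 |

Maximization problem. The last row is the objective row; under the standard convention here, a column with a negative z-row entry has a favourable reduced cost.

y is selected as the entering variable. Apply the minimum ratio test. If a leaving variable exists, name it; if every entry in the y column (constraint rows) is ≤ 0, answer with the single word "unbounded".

s5

Ratios: row 1 (s1): entry -5/3 ≤ 0, skip; row 2 (x): (13/6)/(1/6) = 13; row 3 (s3): entry -3/2 ≤ 0, skip; row 4 (s4): (31/6)/(13/6) = 31/13; row 5 (s5): (17/6)/(11/6) = 17/11.
Minimum ratio is in the s5 row, so s5 leaves.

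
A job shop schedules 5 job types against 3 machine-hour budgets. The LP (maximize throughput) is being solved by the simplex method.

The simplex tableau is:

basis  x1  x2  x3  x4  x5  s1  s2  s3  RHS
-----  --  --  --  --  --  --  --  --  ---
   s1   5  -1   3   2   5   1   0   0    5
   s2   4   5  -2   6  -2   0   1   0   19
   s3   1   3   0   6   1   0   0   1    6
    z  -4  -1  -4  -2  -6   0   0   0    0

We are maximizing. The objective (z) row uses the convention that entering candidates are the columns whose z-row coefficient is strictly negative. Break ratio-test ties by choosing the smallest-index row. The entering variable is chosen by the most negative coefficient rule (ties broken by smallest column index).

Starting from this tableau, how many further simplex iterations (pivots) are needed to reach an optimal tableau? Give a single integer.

pivot: x5 in, s1 out → z = 6
pivot: x2 in, s3 out → z = 151/16
pivot: x3 in, x5 out → z = 34/3
No improving column remains; optimal.

3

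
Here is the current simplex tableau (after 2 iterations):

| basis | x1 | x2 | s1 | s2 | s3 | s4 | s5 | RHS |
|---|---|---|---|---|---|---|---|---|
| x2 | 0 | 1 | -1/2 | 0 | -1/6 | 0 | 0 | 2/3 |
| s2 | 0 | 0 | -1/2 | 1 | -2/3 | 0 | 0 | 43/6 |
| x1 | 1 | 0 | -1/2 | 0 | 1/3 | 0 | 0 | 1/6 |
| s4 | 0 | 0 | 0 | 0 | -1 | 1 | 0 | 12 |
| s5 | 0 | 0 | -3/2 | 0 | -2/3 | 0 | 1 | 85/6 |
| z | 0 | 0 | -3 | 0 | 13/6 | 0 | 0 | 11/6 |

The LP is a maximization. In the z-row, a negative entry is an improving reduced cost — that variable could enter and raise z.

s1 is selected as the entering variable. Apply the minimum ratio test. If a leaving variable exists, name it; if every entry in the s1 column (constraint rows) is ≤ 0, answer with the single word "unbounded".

s1-column entries: row 1: -1/2, row 2: -1/2, row 3: -1/2, row 4: 0, row 5: -3/2. All ≤ 0, so s1 can increase without bound; the LP is unbounded in this direction.

unbounded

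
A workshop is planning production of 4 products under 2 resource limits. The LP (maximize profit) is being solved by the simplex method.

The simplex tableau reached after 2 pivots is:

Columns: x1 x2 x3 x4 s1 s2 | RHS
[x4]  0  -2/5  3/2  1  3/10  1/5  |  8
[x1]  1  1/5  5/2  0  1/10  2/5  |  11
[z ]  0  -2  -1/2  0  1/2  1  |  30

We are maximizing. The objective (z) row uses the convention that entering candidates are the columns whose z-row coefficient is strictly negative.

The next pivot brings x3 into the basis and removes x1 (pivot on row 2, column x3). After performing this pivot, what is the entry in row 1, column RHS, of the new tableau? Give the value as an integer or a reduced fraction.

7/5

Pivot element is row 2, column x3: 5/2.
Normalize row 2: new (row 2, RHS) = 11/(5/2) = 22/5.
row 1 ← row 1 − (3/2)·(new row 2): 8 − (3/2)·(22/5) = 7/5.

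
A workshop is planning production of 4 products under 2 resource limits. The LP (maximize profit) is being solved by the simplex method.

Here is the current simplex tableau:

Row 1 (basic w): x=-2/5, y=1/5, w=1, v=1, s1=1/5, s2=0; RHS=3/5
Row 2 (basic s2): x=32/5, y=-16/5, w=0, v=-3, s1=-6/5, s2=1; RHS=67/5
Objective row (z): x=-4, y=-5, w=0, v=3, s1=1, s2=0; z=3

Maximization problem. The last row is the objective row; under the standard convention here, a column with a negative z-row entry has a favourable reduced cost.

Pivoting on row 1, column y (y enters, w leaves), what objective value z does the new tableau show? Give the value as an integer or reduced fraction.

Minimum ratio for y: (3/5)/(1/5) = 3.
z changes by −(z-row coeff of y)·ratio = −(-5)·3 = 15.
New z = 3 + 15 = 18.

18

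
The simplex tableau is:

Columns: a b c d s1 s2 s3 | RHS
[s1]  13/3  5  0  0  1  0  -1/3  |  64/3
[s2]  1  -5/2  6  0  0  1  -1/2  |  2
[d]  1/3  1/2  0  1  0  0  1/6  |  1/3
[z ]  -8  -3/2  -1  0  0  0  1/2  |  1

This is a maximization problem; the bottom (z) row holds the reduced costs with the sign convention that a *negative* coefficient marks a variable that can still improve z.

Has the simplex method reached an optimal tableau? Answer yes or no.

no

Column a has objective-row coefficient -8, which is negative; an improving pivot exists, so not yet optimal.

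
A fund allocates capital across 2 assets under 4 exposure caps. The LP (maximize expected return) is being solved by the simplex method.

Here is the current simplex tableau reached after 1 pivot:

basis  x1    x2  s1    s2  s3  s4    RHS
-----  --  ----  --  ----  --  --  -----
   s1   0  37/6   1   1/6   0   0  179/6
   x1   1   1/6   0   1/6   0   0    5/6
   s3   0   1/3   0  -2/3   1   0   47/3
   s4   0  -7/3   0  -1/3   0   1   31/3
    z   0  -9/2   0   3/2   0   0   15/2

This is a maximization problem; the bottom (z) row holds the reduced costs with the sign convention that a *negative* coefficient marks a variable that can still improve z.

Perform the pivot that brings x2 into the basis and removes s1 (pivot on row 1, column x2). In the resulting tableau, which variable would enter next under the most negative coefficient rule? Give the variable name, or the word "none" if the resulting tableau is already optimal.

Pivot element 37/6. New z-row = old z-row − (-9/2)·(row 1/(37/6)).
Updated z-row coefficients: x1: 0, x2: 0, s1: 27/37, s2: 60/37, s3: 0, s4: 0.
No coefficient is strictly negative; the tableau after this pivot is optimal.

none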